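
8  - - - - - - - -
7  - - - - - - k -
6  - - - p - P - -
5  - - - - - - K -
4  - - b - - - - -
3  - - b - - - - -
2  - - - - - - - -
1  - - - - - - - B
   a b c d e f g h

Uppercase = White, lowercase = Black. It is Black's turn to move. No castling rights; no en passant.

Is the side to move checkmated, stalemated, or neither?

neither

Black to move; black king on g7.
In check: yes, from the white pawn on f6.
Legal moves for Black: Kh8, Kg8, Kf8, Kh7, Kf7, Bxf6+.
Black is in check but has 6 legal moves → neither.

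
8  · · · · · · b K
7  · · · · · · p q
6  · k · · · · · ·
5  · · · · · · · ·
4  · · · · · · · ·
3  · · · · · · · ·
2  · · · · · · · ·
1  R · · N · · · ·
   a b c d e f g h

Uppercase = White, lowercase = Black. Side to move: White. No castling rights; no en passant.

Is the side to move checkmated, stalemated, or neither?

checkmate

White to move; white king on h8.
In check: yes, from the black queen on h7.
King squares — g7: attacked by Qh7; h7: attacked by Bg8; g8: attacked by Qh7.
Legal moves for White: none.
In check with no legal moves → checkmate.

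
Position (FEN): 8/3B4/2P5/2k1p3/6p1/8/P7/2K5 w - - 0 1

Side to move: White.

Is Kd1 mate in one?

After Kd1: black king on c5; in check: no.
Black is not in check, so this cannot be checkmate.

no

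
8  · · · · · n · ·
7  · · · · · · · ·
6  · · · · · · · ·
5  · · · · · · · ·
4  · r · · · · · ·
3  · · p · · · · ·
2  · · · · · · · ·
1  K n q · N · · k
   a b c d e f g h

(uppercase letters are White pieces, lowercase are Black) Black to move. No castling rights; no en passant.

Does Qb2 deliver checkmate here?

After Qb2: white king on a1; in check: yes, from the black queen on b2.
King squares — b1: attacked by Qb2; a2: attacked by Qb2; b2: attacked by Pc3.
White has no legal moves → checkmate.

yes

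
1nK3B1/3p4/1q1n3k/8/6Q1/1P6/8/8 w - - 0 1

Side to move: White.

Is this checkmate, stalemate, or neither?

White to move; white king on c8.
In check: yes, from the black knight on d6.
King squares — b7: attacked by Qb6; c7: attacked by Qb6; d7: attacked by Nb8; b8: attacked by Qb6; d8: attacked by Qb6.
Legal moves for White: none.
In check with no legal moves → checkmate.

checkmate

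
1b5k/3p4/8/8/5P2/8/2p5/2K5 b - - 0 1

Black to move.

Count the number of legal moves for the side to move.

10

Black to move; king on h8.
In check: no.
Legal moves: Kg8, Kh7, Kg7, Bc7, Ba7, Bd6, Be5, Bxf4+, d6, d5.
Count: 10.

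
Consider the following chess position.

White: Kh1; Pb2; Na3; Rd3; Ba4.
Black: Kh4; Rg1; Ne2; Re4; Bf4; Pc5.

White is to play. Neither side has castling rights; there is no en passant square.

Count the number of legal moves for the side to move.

0

White to move; king on h1.
In check: yes, from the black rook on g1.
Legal moves: none.
Count: 0.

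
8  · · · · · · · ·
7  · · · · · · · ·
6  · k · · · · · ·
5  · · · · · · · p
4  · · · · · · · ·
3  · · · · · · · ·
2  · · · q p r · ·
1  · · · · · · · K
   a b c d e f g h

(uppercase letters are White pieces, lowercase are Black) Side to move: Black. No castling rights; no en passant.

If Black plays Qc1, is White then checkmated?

After Qc1: white king on h1; in check: yes, from the black queen on c1.
King squares — g1: attacked by Qc1; g2: attacked by Rf2; h2: attacked by Rf2.
White has no legal moves → checkmate.

yes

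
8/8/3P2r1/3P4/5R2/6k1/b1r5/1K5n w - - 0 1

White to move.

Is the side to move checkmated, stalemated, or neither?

White to move; white king on b1.
In check: yes, from the black bishop on a2.
King squares — a1: available; c1: attacked by Rc2; a2: attacked by Rc2; b2: attacked by Rc2; c2: available.
Legal moves for White: Kxc2, Ka1.
White is in check but has 2 legal moves → neither.

neither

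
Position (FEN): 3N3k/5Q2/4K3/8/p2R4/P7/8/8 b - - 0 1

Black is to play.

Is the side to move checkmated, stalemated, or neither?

stalemate

Black to move; black king on h8.
In check: no.
King squares — g7: attacked by Qf7; h7: attacked by Qf7; g8: attacked by Qf7.
Legal moves for Black: none.
Not in check and no legal moves → stalemate.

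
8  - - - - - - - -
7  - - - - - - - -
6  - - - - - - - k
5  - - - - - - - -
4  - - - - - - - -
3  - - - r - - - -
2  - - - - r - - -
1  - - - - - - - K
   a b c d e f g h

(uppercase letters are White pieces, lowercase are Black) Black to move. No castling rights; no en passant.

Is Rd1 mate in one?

yes

After Rd1: white king on h1; in check: yes, from the black rook on d1.
King squares — g1: attacked by Rd1; g2: attacked by Re2; h2: attacked by Re2.
White has no legal moves → checkmate.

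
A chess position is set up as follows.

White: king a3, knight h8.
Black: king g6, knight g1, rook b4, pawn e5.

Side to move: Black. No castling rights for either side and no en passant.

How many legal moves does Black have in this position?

7

Black to move; king on g6.
In check: yes, from the white knight on h8.
Legal moves: Kh7, Kg7, Kh6, Kf6, Kh5, Kg5, Kf5.
Count: 7.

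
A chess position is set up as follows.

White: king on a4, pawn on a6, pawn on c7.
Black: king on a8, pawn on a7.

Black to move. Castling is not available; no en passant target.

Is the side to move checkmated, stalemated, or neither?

Black to move; black king on a8.
In check: no.
King squares — a7: own pawn; b7: attacked by Pa6; b8: attacked by Pc7.
Legal moves for Black: none.
Not in check and no legal moves → stalemate.

stalemate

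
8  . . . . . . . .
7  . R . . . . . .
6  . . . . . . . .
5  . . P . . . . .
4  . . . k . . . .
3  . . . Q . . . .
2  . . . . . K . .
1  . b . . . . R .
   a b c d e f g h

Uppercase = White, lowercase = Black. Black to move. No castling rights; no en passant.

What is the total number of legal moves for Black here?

Black to move; king on d4.
In check: yes, from the white queen on d3.
Legal moves: Ke5, Kxc5, Kxd3, Bxd3.
Count: 4.

4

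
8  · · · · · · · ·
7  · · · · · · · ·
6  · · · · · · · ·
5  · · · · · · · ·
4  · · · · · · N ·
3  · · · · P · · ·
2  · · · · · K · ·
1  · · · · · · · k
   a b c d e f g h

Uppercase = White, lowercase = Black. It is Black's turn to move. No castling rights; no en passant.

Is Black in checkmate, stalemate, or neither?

stalemate

Black to move; black king on h1.
In check: no.
King squares — g1: attacked by Kf2; g2: attacked by Kf2; h2: attacked by Ng4.
Legal moves for Black: none.
Not in check and no legal moves → stalemate.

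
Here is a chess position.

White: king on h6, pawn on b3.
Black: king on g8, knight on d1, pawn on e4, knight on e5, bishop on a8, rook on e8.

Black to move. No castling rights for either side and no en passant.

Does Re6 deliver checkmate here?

no

After Re6: white king on h6; in check: yes, from the black rook on e6.
White has 2 legal replies: Kh5, Kg5.
In check but a legal move exists → not checkmate.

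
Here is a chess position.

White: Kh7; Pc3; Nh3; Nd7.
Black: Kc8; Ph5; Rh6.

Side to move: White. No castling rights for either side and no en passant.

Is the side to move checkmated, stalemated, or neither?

White to move; white king on h7.
In check: yes, from the black rook on h6.
King squares — g6: attacked by Rh6; h6: available; g7: available; g8: available; h8: attacked by Rh6.
Legal moves for White: Kg8, Kg7, Kxh6.
White is in check but has 3 legal moves → neither.

neither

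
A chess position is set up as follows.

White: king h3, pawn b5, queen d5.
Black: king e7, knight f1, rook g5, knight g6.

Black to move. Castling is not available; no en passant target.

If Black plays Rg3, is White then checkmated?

After Rg3: white king on h3; in check: yes, from the black rook on g3.
King squares — g2: attacked by Rg3; h2: attacked by Nf1; g3: attacked by Nf1; g4: attacked by Rg3; h4: attacked by Ng6.
White has no legal moves → checkmate.

yes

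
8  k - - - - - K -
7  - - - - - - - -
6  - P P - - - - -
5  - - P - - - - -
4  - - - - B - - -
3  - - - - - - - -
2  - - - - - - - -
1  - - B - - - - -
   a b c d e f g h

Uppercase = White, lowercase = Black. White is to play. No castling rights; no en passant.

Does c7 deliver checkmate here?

After c7: black king on a8; in check: yes, from the white bishop on e4.
King squares — a7: attacked by Pb6; b7: attacked by Be4; b8: attacked by Pc7.
Black has no legal moves → checkmate.

yes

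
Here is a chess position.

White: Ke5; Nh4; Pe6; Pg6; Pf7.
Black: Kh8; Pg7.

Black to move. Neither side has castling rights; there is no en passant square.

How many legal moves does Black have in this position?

0

Black to move; king on h8.
In check: no.
Legal moves: none.
Count: 0.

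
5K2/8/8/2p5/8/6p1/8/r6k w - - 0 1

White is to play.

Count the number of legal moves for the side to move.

White to move; king on f8.
In check: no.
Legal moves: Kg8, Ke8, Kg7, Kf7, Ke7.
Count: 5.

5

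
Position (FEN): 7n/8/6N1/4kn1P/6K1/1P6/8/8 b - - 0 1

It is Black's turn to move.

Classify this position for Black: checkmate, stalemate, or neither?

neither

Black to move; black king on e5.
In check: yes, from the white knight on g6.
King squares — d4: available; e4: available; f4: attacked by Kg4; d5: available; f5: own knight; d6: available; e6: available; f6: available.
Legal moves for Black: Kf6, Ke6, Kd6, Kd5, Ke4, Kd4, Nxg6.
Black is in check but has 7 legal moves → neither.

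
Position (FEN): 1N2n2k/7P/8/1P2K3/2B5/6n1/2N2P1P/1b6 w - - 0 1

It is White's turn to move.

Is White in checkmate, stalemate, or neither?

White to move; white king on e5.
In check: no.
Legal moves for White include: Nd7, Nc6, Na6, Ke6, Kd5, Kf4, Kd4, Bg8, Bf7, Be6, Bd5, Bd3, Bb3, Be2, Ba2, Bf1, Nd4, Nb4, ... (list truncated; more exist).
White has legal moves and is not in check → neither.

neither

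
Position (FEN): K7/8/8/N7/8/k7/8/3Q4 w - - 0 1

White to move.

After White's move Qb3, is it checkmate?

yes

After Qb3: black king on a3; in check: yes, from the white queen on b3.
King squares — a2: attacked by Qb3; b2: attacked by Qb3; b3: attacked by Na5; a4: attacked by Qb3; b4: attacked by Qb3.
Black has no legal moves → checkmate.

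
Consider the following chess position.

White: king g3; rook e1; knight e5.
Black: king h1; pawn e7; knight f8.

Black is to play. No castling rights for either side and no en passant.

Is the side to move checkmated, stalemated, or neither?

checkmate

Black to move; black king on h1.
In check: yes, from the white rook on e1.
King squares — g1: attacked by Re1; g2: attacked by Kg3; h2: attacked by Kg3.
Legal moves for Black: none.
In check with no legal moves → checkmate.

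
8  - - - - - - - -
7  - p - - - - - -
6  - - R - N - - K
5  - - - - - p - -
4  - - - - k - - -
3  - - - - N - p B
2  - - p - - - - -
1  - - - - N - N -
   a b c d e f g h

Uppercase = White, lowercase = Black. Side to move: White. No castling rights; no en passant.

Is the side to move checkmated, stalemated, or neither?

White to move; white king on h6.
In check: no.
Legal moves for White include: Kh7, Kg7, Kg6, Kh5, Kg5, Nf8, Nd8, Ng7, Nc7, Ng5+, Nc5+, Nf4, Nd4, Rc8, Rc7, Rd6, Rb6, Ra6, ... (list truncated; more exist).
White has legal moves and is not in check → neither.

neither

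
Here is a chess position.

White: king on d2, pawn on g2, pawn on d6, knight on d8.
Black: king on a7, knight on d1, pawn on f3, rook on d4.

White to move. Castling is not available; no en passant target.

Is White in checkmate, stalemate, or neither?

White to move; white king on d2.
In check: yes, from the black rook on d4.
Legal moves for White: Kc2, Ke1, Kc1.
White is in check but has 3 legal moves → neither.

neither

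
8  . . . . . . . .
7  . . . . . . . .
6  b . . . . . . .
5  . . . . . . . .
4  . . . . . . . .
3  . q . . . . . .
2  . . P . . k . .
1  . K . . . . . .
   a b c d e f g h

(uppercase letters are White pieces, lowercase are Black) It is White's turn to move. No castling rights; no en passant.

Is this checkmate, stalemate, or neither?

neither

White to move; white king on b1.
In check: yes, from the black queen on b3.
Legal moves for White: Kc1, Ka1, cxb3.
White is in check but has 3 legal moves → neither.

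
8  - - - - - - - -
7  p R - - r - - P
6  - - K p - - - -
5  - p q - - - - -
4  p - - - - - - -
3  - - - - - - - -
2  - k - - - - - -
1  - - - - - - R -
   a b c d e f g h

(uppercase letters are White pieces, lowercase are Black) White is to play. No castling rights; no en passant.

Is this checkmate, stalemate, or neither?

White to move; white king on c6.
In check: yes, from the black queen on c5.
King squares — b5: attacked by Qc5; c5: attacked by Pd6; d5: attacked by Qc5; b6: attacked by Qc5; d6: attacked by Qc5; b7: own rook; c7: attacked by Qc5; d7: attacked by Re7.
Legal moves for White: none.
In check with no legal moves → checkmate.

checkmate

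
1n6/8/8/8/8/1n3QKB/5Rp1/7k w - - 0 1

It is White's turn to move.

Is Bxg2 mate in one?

After Bxg2: black king on h1; in check: yes, from the white bishop on g2.
Black has 1 legal reply: Kg1.
In check but a legal move exists → not checkmate.

no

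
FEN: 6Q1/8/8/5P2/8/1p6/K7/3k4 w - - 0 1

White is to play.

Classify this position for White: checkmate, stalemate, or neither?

neither

White to move; white king on a2.
In check: yes, from the black pawn on b3.
King squares — a1: available; b1: available; b2: available; a3: available; b3: available.
Legal moves for White: Kxb3, Ka3, Kb2, Kb1, Ka1, Qxb3+.
White is in check but has 6 legal moves → neither.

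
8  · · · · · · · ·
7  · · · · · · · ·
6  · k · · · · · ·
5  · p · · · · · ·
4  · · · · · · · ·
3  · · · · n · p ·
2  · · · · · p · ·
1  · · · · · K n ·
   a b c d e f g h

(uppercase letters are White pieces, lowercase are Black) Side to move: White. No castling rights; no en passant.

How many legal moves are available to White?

White to move; king on f1.
In check: yes, from the black knight on e3.
Legal moves: none.
Count: 0.

0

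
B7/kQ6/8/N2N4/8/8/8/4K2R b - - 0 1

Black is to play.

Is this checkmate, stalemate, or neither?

Black to move; black king on a7.
In check: yes, from the white queen on b7.
King squares — a6: attacked by Qb7; b6: attacked by Nd5; b7: attacked by Na5; a8: attacked by Qb7; b8: attacked by Qb7.
Legal moves for Black: none.
In check with no legal moves → checkmate.

checkmate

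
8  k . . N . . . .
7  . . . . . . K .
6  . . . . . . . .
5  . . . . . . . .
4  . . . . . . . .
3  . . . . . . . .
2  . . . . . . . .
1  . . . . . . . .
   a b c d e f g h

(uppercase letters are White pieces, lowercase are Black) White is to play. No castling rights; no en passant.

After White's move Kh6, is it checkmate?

After Kh6: black king on a8; in check: no.
Black is not in check, so this cannot be checkmate.

no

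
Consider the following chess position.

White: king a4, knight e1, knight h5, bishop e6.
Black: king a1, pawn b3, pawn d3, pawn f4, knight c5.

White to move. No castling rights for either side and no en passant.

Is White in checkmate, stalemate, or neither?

White to move; white king on a4.
In check: yes, from the black knight on c5.
Legal moves for White: Kb5, Ka5, Kb4, Ka3.
White is in check but has 4 legal moves → neither.

neither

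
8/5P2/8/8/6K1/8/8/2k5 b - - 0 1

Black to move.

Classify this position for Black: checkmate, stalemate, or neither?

Black to move; black king on c1.
In check: no.
Legal moves for Black: Kd2, Kc2, Kb2, Kd1, Kb1.
Black has 5 legal moves and is not in check → neither.

neither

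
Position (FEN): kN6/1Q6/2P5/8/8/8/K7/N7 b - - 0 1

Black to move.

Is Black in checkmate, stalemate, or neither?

checkmate

Black to move; black king on a8.
In check: yes, from the white queen on b7.
King squares — a7: attacked by Qb7; b7: attacked by Pc6; b8: attacked by Qb7.
Legal moves for Black: none.
In check with no legal moves → checkmate.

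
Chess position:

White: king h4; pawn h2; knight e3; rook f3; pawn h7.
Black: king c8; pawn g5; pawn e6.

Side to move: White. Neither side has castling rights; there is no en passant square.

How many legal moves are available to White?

White to move; king on h4.
In check: yes, from the black pawn on g5.
Legal moves: Kh5, Kxg5, Kg4, Kh3, Kg3.
Count: 5.

5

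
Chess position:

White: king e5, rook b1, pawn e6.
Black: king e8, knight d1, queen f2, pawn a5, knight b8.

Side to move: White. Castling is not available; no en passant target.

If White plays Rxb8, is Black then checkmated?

After Rxb8: black king on e8; in check: yes, from the white rook on b8.
Black has 1 legal reply: Ke7.
In check but a legal move exists → not checkmate.

no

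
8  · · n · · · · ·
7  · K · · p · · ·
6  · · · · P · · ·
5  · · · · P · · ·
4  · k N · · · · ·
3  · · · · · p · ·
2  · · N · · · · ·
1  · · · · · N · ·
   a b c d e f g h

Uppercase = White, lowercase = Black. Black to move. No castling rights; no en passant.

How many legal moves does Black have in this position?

6

Black to move; king on b4.
In check: yes, from the white knight on c2.
Legal moves: Kc5, Kb5, Kxc4, Ka4, Kc3, Kb3.
Count: 6.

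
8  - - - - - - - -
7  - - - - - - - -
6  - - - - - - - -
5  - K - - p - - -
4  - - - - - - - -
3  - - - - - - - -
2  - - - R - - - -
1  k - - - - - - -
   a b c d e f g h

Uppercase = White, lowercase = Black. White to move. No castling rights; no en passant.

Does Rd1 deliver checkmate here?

After Rd1: black king on a1; in check: yes, from the white rook on d1.
Black has 2 legal replies: Kb2, Ka2.
In check but a legal move exists → not checkmate.

no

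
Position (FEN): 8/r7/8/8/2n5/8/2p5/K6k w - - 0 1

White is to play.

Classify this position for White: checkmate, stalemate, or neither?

checkmate

White to move; white king on a1.
In check: yes, from the black rook on a7.
King squares — b1: attacked by Pc2; a2: attacked by Ra7; b2: attacked by Nc4.
Legal moves for White: none.
In check with no legal moves → checkmate.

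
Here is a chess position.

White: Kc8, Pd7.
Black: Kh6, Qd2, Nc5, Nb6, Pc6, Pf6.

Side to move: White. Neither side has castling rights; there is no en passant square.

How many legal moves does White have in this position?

White to move; king on c8.
In check: yes, from the black knight on b6.
Legal moves: Kd8, Kb8, Kc7.
Count: 3.

3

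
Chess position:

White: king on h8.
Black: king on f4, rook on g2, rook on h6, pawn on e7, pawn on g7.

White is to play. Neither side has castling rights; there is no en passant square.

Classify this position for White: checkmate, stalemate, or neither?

White to move; white king on h8.
In check: yes, from the black rook on h6.
Legal moves for White: Kg8.
White is in check but has 1 legal move → neither.

neither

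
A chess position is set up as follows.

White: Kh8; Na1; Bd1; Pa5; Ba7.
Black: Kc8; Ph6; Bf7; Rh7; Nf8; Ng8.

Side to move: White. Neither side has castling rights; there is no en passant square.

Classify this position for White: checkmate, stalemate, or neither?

checkmate

White to move; white king on h8.
In check: yes, from the black rook on h7.
King squares — g7: attacked by Rh7; h7: attacked by Nf8; g8: attacked by Bf7.
Legal moves for White: none.
In check with no legal moves → checkmate.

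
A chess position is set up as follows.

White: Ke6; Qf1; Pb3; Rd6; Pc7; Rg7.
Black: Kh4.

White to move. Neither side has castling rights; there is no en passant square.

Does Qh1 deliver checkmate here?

yes

After Qh1: black king on h4; in check: yes, from the white queen on h1.
King squares — g3: attacked by Rg7; h3: attacked by Qh1; g4: attacked by Rg7; g5: attacked by Rg7; h5: attacked by Qh1.
Black has no legal moves → checkmate.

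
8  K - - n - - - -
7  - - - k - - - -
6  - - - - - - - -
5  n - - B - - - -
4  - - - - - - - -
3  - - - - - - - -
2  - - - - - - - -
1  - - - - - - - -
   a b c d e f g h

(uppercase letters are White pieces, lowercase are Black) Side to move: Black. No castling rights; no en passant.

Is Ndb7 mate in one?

no

After Ndb7: white king on a8; in check: no.
White is not in check, so this cannot be checkmate.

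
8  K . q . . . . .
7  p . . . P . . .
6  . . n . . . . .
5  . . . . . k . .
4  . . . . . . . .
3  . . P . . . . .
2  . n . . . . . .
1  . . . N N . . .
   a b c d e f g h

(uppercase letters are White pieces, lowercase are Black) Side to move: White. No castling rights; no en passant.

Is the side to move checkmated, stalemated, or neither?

checkmate

White to move; white king on a8.
In check: yes, from the black queen on c8.
King squares — a7: attacked by Nc6; b7: attacked by Qc8; b8: attacked by Nc6.
Legal moves for White: none.
In check with no legal moves → checkmate.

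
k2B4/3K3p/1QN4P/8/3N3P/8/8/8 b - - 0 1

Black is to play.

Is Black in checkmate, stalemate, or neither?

Black to move; black king on a8.
In check: no.
King squares — a7: attacked by Qb6; b7: attacked by Qb6; b8: attacked by Qb6.
Legal moves for Black: none.
Not in check and no legal moves → stalemate.

stalemate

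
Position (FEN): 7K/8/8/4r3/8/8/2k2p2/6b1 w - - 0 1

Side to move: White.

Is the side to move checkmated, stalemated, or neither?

White to move; white king on h8.
In check: no.
Legal moves for White: Kg8, Kh7, Kg7.
White has 3 legal moves and is not in check → neither.

neither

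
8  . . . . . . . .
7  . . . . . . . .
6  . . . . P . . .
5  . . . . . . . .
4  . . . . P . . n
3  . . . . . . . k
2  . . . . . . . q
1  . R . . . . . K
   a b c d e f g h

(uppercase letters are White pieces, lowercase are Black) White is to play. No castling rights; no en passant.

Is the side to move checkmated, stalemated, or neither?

checkmate

White to move; white king on h1.
In check: yes, from the black queen on h2.
King squares — g1: attacked by Qh2; g2: attacked by Qh2; h2: attacked by Kh3.
Legal moves for White: none.
In check with no legal moves → checkmate.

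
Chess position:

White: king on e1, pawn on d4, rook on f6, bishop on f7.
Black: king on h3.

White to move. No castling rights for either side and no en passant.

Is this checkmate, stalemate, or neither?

White to move; white king on e1.
In check: no.
Legal moves for White include: Bg8, Be8, Bg6, Be6+, Bh5, Bd5, Bc4, Bb3, Ba2, Rh6+, Rg6, Re6, Rd6, Rc6, Rb6, Ra6, Rf5, Rf4, ... (list truncated; more exist).
White has legal moves and is not in check → neither.

neither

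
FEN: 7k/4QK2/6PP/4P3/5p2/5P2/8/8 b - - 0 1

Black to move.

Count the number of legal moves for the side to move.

Black to move; king on h8.
In check: no.
Legal moves: none.
Count: 0.

0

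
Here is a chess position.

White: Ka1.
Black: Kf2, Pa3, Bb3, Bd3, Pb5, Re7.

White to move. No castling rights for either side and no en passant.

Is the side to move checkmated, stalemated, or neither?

White to move; white king on a1.
In check: no.
King squares — b1: attacked by Bd3; a2: attacked by Bb3; b2: attacked by Pa3.
Legal moves for White: none.
Not in check and no legal moves → stalemate.

stalemate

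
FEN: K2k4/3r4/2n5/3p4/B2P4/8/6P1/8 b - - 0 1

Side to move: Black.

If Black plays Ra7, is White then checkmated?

After Ra7: white king on a8; in check: yes, from the black rook on a7.
King squares — a7: attacked by Nc6; b7: attacked by Ra7; b8: attacked by Nc6.
White has no legal moves → checkmate.

yes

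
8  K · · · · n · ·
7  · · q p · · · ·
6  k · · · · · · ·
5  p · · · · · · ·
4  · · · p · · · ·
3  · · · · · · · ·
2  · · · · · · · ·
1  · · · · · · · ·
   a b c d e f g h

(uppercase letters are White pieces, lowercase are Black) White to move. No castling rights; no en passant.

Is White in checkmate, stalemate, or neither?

White to move; white king on a8.
In check: no.
King squares — a7: attacked by Ka6; b7: attacked by Ka6; b8: attacked by Qc7.
Legal moves for White: none.
Not in check and no legal moves → stalemate.

stalemate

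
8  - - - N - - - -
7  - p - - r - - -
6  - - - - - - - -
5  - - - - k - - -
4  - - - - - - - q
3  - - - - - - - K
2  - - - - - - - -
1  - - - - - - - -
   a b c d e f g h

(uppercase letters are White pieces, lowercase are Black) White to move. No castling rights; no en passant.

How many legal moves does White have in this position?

2

White to move; king on h3.
In check: yes, from the black queen on h4.
Legal moves: Kxh4, Kg2.
Count: 2.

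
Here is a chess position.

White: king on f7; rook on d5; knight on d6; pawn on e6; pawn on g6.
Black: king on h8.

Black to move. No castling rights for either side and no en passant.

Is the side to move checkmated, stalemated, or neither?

stalemate

Black to move; black king on h8.
In check: no.
King squares — g7: attacked by Kf7; h7: attacked by Pg6; g8: attacked by Kf7.
Legal moves for Black: none.
Not in check and no legal moves → stalemate.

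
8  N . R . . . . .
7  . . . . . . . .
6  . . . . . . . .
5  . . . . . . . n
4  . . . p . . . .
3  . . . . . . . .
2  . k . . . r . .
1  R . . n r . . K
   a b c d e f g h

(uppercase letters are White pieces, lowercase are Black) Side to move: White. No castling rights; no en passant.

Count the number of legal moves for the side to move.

0

White to move; king on h1.
In check: yes, from the black rook on e1.
Legal moves: none.
Count: 0.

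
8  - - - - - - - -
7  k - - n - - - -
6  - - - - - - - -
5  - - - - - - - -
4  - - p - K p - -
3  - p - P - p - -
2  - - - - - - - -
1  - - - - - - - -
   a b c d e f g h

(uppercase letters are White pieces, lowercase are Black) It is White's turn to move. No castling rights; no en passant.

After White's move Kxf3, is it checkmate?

After Kxf3: black king on a7; in check: no.
Black is not in check, so this cannot be checkmate.

no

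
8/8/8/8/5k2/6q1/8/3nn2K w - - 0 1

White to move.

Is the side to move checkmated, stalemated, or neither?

White to move; white king on h1.
In check: no.
King squares — g1: attacked by Qg3; g2: attacked by Ne1; h2: attacked by Qg3.
Legal moves for White: none.
Not in check and no legal moves → stalemate.

stalemate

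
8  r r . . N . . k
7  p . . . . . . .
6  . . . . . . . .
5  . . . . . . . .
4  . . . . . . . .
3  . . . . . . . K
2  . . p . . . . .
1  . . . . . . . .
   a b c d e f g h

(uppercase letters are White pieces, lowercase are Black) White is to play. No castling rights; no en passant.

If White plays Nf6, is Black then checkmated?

no

After Nf6: black king on h8; in check: no.
Black is not in check, so this cannot be checkmate.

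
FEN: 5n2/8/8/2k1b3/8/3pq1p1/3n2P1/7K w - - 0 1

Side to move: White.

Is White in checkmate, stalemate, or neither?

stalemate

White to move; white king on h1.
In check: no.
King squares — g1: attacked by Qe3; g2: own pawn; h2: attacked by Pg3.
Legal moves for White: none.
Not in check and no legal moves → stalemate.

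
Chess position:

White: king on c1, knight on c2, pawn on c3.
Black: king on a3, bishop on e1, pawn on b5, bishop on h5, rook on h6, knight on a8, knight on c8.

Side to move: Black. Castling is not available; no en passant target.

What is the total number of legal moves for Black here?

Black to move; king on a3.
In check: yes, from the white knight on c2.
Legal moves: Ka4, Kb3, Ka2.
Count: 3.

3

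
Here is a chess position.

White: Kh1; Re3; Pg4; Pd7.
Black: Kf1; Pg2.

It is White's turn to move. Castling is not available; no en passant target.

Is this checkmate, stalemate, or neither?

neither

White to move; white king on h1.
In check: yes, from the black pawn on g2.
King squares — g1: attacked by Kf1; g2: attacked by Kf1; h2: available.
Legal moves for White: Kh2.
White is in check but has 1 legal move → neither.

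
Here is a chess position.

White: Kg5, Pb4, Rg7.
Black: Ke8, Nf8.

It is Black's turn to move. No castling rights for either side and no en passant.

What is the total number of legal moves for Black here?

5

Black to move; king on e8.
In check: no.
Legal moves: Nh7+, Nd7, Ng6, Ne6+, Kd8.
Count: 5.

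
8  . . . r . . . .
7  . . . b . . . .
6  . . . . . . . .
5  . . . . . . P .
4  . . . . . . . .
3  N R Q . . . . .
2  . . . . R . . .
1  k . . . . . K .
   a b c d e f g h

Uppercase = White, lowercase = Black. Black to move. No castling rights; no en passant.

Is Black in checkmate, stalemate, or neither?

Black to move; black king on a1.
In check: yes, from the white queen on c3.
King squares — b1: attacked by Na3; a2: attacked by Re2; b2: attacked by Re2.
Legal moves for Black: none.
In check with no legal moves → checkmate.

checkmate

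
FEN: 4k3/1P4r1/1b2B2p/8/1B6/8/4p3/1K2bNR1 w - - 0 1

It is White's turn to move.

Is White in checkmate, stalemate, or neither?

White to move; white king on b1.
In check: no.
Legal moves for White include: Bg8, Bc8, Bf7+, Bd7+, Bf5, Bd5, Bg4, Bc4, Bh3, Bb3, Ba2, Bf8, Be7, Bd6, Bc5, Ba5, Bc3, Ba3, ... (list truncated; more exist).
White has legal moves and is not in check → neither.

neither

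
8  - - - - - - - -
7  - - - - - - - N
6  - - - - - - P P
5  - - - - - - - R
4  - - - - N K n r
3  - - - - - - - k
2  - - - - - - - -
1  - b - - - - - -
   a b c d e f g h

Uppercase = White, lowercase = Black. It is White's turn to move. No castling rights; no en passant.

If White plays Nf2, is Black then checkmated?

no

After Nf2: black king on h3; in check: yes, from the white knight on f2.
Black has 3 legal replies: Kh2, Kg2, Nxf2+.
In check but a legal move exists → not checkmate.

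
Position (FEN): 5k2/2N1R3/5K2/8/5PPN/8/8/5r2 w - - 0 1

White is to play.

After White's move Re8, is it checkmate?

yes

After Re8: black king on f8; in check: yes, from the white rook on e8.
King squares — e7: attacked by Kf6; f7: attacked by Kf6; g7: attacked by Kf6; e8: attacked by Nc7; g8: attacked by Re8.
Black has no legal moves → checkmate.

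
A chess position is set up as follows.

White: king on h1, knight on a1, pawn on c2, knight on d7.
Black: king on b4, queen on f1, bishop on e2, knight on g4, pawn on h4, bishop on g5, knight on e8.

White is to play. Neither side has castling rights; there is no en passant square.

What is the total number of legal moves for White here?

0

White to move; king on h1.
In check: yes, from the black queen on f1.
Legal moves: none.
Count: 0.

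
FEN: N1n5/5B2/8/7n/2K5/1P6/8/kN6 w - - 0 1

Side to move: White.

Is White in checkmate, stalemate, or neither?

neither

White to move; white king on c4.
In check: no.
Legal moves for White include: Nc7, Nb6, Bg8, Be8, Bg6, Be6, Bxh5, Bd5, Kd5, Kc5, Kb5, Kd4, Kb4, Kd3, Kc3, Nc3, Na3, Nd2, ... (list truncated; more exist).
White has legal moves and is not in check → neither.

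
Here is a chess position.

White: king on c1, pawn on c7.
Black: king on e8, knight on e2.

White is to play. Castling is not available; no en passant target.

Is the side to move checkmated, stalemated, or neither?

White to move; white king on c1.
In check: yes, from the black knight on e2.
King squares — b1: available; d1: available; b2: available; c2: available; d2: available.
Legal moves for White: Kd2, Kc2, Kb2, Kd1, Kb1.
White is in check but has 5 legal moves → neither.

neither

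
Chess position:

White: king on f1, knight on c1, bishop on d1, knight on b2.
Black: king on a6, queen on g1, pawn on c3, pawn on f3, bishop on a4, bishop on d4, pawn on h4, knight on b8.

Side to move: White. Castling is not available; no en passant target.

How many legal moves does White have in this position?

0

White to move; king on f1.
In check: yes, from the black queen on g1.
Legal moves: none.
Count: 0.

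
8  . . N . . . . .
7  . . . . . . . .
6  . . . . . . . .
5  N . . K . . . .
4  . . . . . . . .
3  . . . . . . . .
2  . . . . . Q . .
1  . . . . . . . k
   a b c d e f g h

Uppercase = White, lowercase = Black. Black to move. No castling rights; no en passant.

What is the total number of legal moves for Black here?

0

Black to move; king on h1.
In check: no.
Legal moves: none.
Count: 0.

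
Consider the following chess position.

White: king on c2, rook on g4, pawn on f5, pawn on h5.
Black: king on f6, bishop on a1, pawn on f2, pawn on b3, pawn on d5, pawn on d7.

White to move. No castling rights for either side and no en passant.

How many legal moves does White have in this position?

6

White to move; king on c2.
In check: yes, from the black pawn on b3.
Legal moves: Kd3, Kxb3, Kd2, Kd1, Kc1, Kb1.
Count: 6.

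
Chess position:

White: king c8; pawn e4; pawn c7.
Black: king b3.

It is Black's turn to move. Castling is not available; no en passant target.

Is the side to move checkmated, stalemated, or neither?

neither

Black to move; black king on b3.
In check: no.
Legal moves for Black: Kc4, Kb4, Ka4, Kc3, Ka3, Kc2, Kb2, Ka2.
Black has 8 legal moves and is not in check → neither.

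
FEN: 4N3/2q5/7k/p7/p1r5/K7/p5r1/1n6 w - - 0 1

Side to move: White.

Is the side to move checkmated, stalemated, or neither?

checkmate

White to move; white king on a3.
In check: yes, from the black knight on b1.
King squares — a2: attacked by Rg2; b2: attacked by Rg2; b3: attacked by Pa4; a4: attacked by Rc4; b4: attacked by Rc4.
Legal moves for White: none.
In check with no legal moves → checkmate.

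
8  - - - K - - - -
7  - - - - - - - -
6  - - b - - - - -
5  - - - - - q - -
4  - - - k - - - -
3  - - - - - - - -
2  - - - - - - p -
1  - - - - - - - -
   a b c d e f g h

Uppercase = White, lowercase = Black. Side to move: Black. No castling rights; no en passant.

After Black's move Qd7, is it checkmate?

yes

After Qd7: white king on d8; in check: yes, from the black queen on d7.
King squares — c7: attacked by Qd7; d7: attacked by Bc6; e7: attacked by Qd7; c8: attacked by Qd7; e8: attacked by Qd7.
White has no legal moves → checkmate.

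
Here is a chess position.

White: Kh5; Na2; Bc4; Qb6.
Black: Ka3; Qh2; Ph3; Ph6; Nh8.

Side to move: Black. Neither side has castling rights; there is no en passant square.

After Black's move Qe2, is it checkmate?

After Qe2: white king on h5; in check: yes, from the black queen on e2.
White has 3 legal replies: Kxh6, Kh4, Bxe2.
In check but a legal move exists → not checkmate.

no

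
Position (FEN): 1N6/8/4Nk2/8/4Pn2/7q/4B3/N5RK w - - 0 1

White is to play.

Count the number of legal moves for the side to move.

White to move; king on h1.
In check: yes, from the black queen on h3.
Legal moves: none.
Count: 0.

0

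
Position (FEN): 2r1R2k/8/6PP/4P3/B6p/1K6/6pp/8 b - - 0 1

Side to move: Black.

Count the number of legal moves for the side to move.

Black to move; king on h8.
In check: yes, from the white rook on e8.
Legal moves: Rxe8.
Count: 1.

1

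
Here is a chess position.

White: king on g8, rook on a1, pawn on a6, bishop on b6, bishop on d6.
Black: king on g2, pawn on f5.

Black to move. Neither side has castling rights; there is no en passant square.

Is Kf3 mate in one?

no

After Kf3: white king on g8; in check: no.
White is not in check, so this cannot be checkmate.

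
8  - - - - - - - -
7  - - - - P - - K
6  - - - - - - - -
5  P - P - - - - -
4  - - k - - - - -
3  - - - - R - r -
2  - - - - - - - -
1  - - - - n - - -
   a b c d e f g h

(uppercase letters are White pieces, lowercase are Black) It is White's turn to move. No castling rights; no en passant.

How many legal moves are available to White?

19

White to move; king on h7.
In check: no.
Legal moves: Kh8, Kh6, Re6, Re5, Re4+, Rxg3, Rf3, Rd3, Rc3+, Rb3, Ra3, Re2, Rxe1, e8=Q, e8=R, e8=B, e8=N, c6, a6.
Count: 19.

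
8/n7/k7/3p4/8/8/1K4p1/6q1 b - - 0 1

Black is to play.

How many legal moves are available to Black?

21

Black to move; king on a6.
In check: no.
Legal moves: Nc8, Nc6, Nb5, Kb7, Kb6, Kb5, Ka5, Qb6+, Qc5, Qd4+, Qe3, Qh2, Qf2+, Qh1, Qf1, Qe1, Qd1, Qc1+, Qb1+, Qa1+, d4.
Count: 21.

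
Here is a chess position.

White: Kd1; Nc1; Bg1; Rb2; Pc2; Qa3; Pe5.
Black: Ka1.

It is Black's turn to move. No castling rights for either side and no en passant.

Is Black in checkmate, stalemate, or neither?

Black to move; black king on a1.
In check: yes, from the white queen on a3.
King squares — b1: attacked by Rb2; a2: attacked by Nc1; b2: attacked by Qa3.
Legal moves for Black: none.
In check with no legal moves → checkmate.

checkmate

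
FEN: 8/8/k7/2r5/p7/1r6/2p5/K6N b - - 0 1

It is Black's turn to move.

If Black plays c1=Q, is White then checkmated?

no

After c1=Q: white king on a1; in check: yes, from the black queen on c1.
White has 1 legal reply: Ka2.
In check but a legal move exists → not checkmate.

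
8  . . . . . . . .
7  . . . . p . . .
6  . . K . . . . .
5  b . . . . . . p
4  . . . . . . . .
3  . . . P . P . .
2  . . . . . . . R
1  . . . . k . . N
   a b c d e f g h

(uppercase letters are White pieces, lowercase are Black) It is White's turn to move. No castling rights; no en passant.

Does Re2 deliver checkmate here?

After Re2: black king on e1; in check: yes, from the white rook on e2.
Black has 3 legal replies: Kxe2, Kf1, Kd1.
In check but a legal move exists → not checkmate.

no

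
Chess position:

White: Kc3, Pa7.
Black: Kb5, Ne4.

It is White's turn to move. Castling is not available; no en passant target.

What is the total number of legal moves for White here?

5

White to move; king on c3.
In check: yes, from the black knight on e4.
Legal moves: Kd4, Kd3, Kb3, Kc2, Kb2.
Count: 5.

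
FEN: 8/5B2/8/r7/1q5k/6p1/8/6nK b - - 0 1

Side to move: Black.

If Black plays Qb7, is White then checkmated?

After Qb7: white king on h1; in check: yes, from the black queen on b7.
White has 2 legal replies: Kxg1, Bd5.
In check but a legal move exists → not checkmate.

no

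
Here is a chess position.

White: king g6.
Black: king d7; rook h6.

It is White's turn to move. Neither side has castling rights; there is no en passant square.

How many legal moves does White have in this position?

White to move; king on g6.
In check: yes, from the black rook on h6.
Legal moves: Kg7, Kf7, Kxh6, Kg5, Kf5.
Count: 5.

5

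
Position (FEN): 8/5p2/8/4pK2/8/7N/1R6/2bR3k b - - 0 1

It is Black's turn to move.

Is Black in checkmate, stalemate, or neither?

checkmate

Black to move; black king on h1.
In check: yes, from the white rook on d1.
King squares — g1: attacked by Rd1; g2: attacked by Rb2; h2: attacked by Rb2.
Legal moves for Black: none.
In check with no legal moves → checkmate.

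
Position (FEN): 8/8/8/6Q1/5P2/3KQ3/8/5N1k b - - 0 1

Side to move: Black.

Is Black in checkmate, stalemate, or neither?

Black to move; black king on h1.
In check: no.
King squares — g1: attacked by Qe3; g2: attacked by Qg5; h2: attacked by Nf1.
Legal moves for Black: none.
Not in check and no legal moves → stalemate.

stalemate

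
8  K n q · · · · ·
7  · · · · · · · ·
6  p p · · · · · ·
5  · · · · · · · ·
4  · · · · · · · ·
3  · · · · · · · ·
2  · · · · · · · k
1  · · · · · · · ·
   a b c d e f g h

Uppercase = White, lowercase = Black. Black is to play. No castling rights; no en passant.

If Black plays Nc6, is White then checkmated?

After Nc6: white king on a8; in check: yes, from the black queen on c8.
King squares — a7: attacked by Nc6; b7: attacked by Qc8; b8: attacked by Nc6.
White has no legal moves → checkmate.

yes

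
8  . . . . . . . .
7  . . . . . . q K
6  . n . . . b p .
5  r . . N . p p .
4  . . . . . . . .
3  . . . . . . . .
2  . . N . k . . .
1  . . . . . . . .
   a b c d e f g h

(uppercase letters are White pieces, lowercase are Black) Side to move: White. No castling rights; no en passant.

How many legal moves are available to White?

White to move; king on h7.
In check: yes, from the black queen on g7.
Legal moves: none.
Count: 0.

0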